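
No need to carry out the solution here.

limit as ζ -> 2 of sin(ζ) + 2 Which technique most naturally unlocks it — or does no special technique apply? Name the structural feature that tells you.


Method: no special technique — no zero denominators, no indeterminate clash at 2 — substitute and read off the value.


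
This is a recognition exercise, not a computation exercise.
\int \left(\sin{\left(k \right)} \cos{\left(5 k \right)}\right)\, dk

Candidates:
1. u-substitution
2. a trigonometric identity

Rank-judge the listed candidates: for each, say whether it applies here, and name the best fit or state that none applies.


Best approach: a trigonometric identity — cross-frequency products like \sin{\left(k \right)} \cos{\left(5 k \right)} are the textbook product-to-sum case — the identity converts them to directly integrable sinusoids.
- u-substitution — no subexpression of the integrand serves as a whole-integral substitution inner — individual terms may offer their own, but none carries its derivative as a factor of the full integrand; a working change of variable would have to be constructed from outside the expression.
- a trigonometric identity: applies; the problem has the shape this method handles.


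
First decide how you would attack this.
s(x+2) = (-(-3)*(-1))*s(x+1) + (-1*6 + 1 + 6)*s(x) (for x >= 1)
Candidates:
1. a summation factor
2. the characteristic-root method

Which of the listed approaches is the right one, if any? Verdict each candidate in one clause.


Best approach: the characteristic-root method — no index-dependence in the weights and nothing inhomogeneous: classic characteristic-equation setup.
- a summation factor: the recurrence reaches back more than one step, outside the first-order family a summation factor normalizes.
- the characteristic-root method — applies; the problem has the shape this method handles.


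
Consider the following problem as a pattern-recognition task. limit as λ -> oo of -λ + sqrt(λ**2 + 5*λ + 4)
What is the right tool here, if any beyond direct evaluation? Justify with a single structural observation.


Verdict: conjugate multiplication — the difference sqrt(λ**2 + 5*λ + 4) - λ is an ∞ − ∞ stalemate; its conjugate partner breaks the tie.


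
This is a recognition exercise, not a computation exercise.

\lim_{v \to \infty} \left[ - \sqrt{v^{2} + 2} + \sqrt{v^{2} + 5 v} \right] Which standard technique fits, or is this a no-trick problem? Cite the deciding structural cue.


Method: conjugate multiplication — neither \sqrt{v^{2} + 5 v} nor \sqrt{v^{2} + 2} converges alone, so rewrite their difference as a conjugate-rationalized quotient first.


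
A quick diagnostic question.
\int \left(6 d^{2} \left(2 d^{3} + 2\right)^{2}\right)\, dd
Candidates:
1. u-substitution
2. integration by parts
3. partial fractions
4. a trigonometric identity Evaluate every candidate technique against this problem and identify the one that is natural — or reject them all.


Best approach: u-substitution — differentiating the inner expression 2 d^{3} + 2 produces the factor 6 d^{2} up to a constant multiple, so substituting u = 2 d^{3} + 2 reduces everything to a one-variable integral in u. One could also expand and integrate term by term; the substitution is strictly more direct.
- u-substitution — a fit — the right tool for this form.
- integration by parts — splitting off a factor buys nothing — the integrand integrates directly without parts.
- partial fractions — the expression is not a ratio of polynomials that decomposes further.
- a trigonometric identity — with no trigonometric functions present, identity rewriting has no target.


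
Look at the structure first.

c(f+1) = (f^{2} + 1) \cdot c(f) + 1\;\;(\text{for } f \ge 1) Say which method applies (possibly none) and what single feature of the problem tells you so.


Method: a summation factor — normalize by the running product of f^{2} + 1: the left side becomes a difference, and differences sum.


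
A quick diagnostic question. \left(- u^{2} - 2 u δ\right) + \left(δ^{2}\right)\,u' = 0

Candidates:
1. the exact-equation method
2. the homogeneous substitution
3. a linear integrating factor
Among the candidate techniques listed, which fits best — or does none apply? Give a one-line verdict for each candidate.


Verdict: the homogeneous substitution — scaling δ and u together leaves the slope fixed — it depends only on u/δ, so substitute the ratio. A Bernoulli substitution is a fair alternative on this equation directly; the homogeneous reading takes it as given.
- the exact-equation method — the mixed partial derivatives differ, so the left side is not a total differential.
- the homogeneous substitution: applicable, and directly so.
- a linear integrating factor — the unknown enters nonlinearly (through a power, a denominator, or a transcendental function), which the linear integrating-factor recipe cannot absorb as-is — any repair would come from a preliminary substitution, not the factor.


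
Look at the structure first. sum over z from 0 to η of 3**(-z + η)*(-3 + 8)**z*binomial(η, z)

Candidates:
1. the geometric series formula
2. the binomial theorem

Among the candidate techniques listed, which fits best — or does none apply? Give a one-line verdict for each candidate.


Technique: the binomial theorem — the summand is term z of a binomial expansion in (-3 + 8) and 3; the whole sum is a single power.
- the geometric series formula — no single multiplier carries one term to the next throughout the sum.
- the binomial theorem: a fit — the right tool for this form.


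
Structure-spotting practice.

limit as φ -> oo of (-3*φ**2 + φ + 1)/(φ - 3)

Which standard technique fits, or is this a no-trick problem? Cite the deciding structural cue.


Technique: dominant-term comparison — divide by the highest power of φ present: lower-order terms vanish and the dominant ratio remains. l'Hôpital's at-infinity variant applies to the expression viewed as a single quotient; the leading-term comparison is the direct route.


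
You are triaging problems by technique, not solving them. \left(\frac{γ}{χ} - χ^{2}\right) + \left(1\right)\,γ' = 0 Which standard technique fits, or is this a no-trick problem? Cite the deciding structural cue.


Best approach: a linear integrating factor — linear in the unknown with genuine forcing: multiply through by the exponential of the integrated coefficient and the left side closes into one derivative.


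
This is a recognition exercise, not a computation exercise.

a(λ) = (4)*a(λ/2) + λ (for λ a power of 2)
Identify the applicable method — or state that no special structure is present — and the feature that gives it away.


Best approach: the master substitution — the argument contracts 2-fold per step: reindex λ exponentially and solve the linear recurrence in the new index.


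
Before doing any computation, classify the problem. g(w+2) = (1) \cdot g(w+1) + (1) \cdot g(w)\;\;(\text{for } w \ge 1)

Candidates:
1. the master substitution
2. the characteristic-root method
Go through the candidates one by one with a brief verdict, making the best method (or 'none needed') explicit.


Technique: the characteristic-root method — because shifting w leaves the equation's coefficients unchanged, exponential trials reduce it to algebra.
- the master substitution — this is shift-type recursion, outside the divide-and-conquer template.
- the characteristic-root method: yes, a natural case for it.


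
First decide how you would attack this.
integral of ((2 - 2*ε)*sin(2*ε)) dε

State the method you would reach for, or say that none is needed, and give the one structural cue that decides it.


Method: integration by parts — a polynomial factor 2 - 2*ε multiplies sin(2*ε); differentiating 2 - 2*ε lowers its degree while sin(2*ε) integrates cleanly, so parts wins.


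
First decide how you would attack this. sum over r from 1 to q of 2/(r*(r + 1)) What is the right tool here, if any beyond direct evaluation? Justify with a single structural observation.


Diagnosis: telescoping — 2/(r*(r + 1)) hides a difference of shifted reciprocals — decompose it and the middle of the sum vanishes.


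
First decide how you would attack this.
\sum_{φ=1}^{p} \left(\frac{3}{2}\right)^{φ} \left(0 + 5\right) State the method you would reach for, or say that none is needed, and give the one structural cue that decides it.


Diagnosis: the geometric series formula — each summand is the previous one scaled by \frac{3}{2}; that constant multiplier is itself the geometric structure.


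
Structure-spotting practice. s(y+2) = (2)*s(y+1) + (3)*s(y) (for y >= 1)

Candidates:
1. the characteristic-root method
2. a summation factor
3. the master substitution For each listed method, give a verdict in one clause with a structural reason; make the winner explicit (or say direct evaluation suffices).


Best approach: the characteristic-root method — no index-dependence in the weights and nothing inhomogeneous: classic characteristic-equation setup.
- the characteristic-root method: yes, a natural case for it.
- a summation factor — the recurrence reaches back more than one step, outside the first-order family a summation factor normalizes.
- the master substitution — this is shift-type recursion, outside the divide-and-conquer template.


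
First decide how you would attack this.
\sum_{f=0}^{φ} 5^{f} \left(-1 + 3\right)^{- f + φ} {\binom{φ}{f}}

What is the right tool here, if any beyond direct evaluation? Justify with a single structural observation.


Technique: the binomial theorem — the binomial coefficients weight matched powers of 5 and (-1 + 3), which is exactly the expansion of a binomial power.


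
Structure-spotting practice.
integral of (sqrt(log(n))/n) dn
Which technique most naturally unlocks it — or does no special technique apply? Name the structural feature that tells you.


Technique: u-substitution — collected, the integrand has one factor that is, up to a constant, the derivative of an inner expression the rest depends on — substitute for that inner expression.


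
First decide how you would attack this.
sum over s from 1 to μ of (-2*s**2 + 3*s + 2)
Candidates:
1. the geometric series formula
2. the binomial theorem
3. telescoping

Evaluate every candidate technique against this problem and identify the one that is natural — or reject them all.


Technique: no special technique — with only polynomial terms in s present, the classical sum-of-powers identities are all you need.
- the geometric series formula — consecutive terms are not related by a fixed multiplier.
- the binomial theorem — there is no sum-raised-to-a-power identity hiding in these terms.
- telescoping — the terms as presented offer no neighboring cancellation — a telescoping rewrite may exist, but the displayed structure does not hand one over.


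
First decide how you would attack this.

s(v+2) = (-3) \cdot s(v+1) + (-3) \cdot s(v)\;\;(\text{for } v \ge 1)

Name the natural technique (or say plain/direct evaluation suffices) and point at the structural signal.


Verdict: the characteristic-root method — no index-dependence in the weights and nothing inhomogeneous: classic characteristic-equation setup.


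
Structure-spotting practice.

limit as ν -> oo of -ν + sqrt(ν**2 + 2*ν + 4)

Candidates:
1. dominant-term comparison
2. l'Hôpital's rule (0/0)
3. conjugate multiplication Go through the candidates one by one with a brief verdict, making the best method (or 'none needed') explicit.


Verdict: conjugate multiplication — the difference sqrt(ν**2 + 2*ν + 4) - ν is an ∞ − ∞ stalemate; its conjugate partner breaks the tie.
- dominant-term comparison: no dominant-degree comparison decides it.
- l'Hôpital's rule (0/0): substitution produces ∞ − ∞ rather than a vanishing quotient; the rule needs a 0/0 ratio to act on.
- conjugate multiplication — a fit — the right tool for this form.


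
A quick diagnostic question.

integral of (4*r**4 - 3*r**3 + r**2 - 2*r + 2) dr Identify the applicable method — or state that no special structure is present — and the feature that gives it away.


Best approach: no special technique — nothing composite, nothing rational, nothing trigonometric — each constant-multiple power of r integrates by the power rule alone.


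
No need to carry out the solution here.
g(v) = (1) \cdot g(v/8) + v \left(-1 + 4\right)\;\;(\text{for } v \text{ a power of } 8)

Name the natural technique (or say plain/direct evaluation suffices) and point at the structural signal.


Diagnosis: the master substitution — the argument contracts 8-fold per step: reindex v exponentially and solve the linear recurrence in the new index.


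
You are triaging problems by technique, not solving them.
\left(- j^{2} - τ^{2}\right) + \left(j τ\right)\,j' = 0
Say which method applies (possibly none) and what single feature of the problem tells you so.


Method: the homogeneous substitution — solved for the derivative, the right side is unchanged under scaling τ and j together — it depends only on the ratio j/τ, so substitute a single ratio variable. A Bernoulli rewrite works here as the equation stands — the homogeneous substitution is the more immediate reading.


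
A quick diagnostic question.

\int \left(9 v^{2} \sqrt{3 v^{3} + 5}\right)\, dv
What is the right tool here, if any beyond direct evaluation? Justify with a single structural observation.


Best approach: u-substitution — 9 v^{2} matches the derivative of 3 v^{3} + 5 up to a constant; with u = 3 v^{3} + 5 the whole integrand folds into a function of u alone.


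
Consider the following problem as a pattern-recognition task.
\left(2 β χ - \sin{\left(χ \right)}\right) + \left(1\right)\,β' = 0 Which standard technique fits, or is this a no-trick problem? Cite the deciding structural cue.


Method: a linear integrating factor — the unknown enters only to the first power against a nonzero forcing term — the integrating-factor template applies directly.


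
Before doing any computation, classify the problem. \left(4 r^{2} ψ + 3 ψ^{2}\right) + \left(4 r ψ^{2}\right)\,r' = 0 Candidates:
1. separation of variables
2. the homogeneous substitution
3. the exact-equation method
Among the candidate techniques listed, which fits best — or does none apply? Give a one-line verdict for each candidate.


Method: the exact-equation method — 4 r^{2} ψ + 3 ψ^{2} and 4 r ψ^{2} pass the exactness check on the nose, so no integrating factor in ψ or r is needed at all.
- separation of variables — no division isolates the independent variable from the unknown.
- the homogeneous substitution — rescaling both variables together changes the slope, so no ratio substitution collapses it.
- the exact-equation method: applicable, and directly so.


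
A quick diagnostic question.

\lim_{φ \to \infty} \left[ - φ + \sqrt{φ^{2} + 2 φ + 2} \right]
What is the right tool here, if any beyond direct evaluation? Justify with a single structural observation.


Best approach: conjugate multiplication — the ∞ − ∞ radical form is the exact trigger for the conjugate maneuver.


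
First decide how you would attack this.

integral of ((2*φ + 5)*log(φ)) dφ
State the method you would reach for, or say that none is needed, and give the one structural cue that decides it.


Best approach: integration by parts — the logarithm log(φ) wants to be differentiated, not integrated; parts makes that legal.


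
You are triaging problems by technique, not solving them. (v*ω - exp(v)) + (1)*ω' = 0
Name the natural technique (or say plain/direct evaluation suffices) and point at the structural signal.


Verdict: a linear integrating factor — the equation is linear in ω with coefficient v; multiplying by the integrating factor exp(∫v) makes the left side a perfect derivative.


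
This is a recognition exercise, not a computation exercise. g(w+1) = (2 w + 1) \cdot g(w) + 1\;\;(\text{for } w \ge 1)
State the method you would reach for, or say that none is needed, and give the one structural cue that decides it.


Verdict: a summation factor — the coefficient 2 w + 1 drifts with the index, so no fixed root exists; normalizing by the cumulative product telescopes it.


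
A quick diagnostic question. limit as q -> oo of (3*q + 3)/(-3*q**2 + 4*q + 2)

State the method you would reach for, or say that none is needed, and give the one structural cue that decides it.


Method: dominant-term comparison — growth-rate triage: the leading powers of q decide the limit, everything else is noise. l'Hôpital's at-infinity variant applies to the expression viewed as a single quotient; the leading-term comparison is the direct route.


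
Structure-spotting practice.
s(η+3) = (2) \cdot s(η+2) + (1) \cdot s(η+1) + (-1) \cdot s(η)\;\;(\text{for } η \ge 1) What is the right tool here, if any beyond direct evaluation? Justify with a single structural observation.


Verdict: the characteristic-root method — every coefficient is a fixed number and the forcing is zero — substitute r^η and read off the root equation.


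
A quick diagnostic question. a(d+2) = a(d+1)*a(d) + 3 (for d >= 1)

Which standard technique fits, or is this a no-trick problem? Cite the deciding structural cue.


Best approach: no special technique — once the recursion is nonlinear, characteristic roots, master substitutions, and summation factors are all off the table.


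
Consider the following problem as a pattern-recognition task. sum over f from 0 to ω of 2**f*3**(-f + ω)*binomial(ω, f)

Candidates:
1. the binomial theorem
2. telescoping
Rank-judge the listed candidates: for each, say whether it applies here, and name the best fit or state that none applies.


Diagnosis: the binomial theorem — terms weighting binomial(ω, f) against matched powers of 2 and 3 reassemble into (2 + 3)^ω by the binomial theorem.
- the binomial theorem: applies; the problem has the shape this method handles.
- telescoping — in the displayed form, no term reappears at a neighboring index to cancel against.


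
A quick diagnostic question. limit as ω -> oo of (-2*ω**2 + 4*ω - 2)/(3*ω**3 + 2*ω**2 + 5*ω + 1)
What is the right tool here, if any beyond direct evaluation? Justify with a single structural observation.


Technique: dominant-term comparison — divide by the highest power of ω present: lower-order terms vanish and the dominant ratio remains. l'Hôpital's at-infinity variant applies to the expression viewed as a single quotient; the leading-term comparison is the direct route.


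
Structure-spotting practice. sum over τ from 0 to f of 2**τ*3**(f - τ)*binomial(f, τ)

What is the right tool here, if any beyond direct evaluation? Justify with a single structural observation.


Technique: the binomial theorem — binomial(f, τ) weighting matched powers of 2 and 3 is the expanded form of (2 + 3)^f — fold it back up.


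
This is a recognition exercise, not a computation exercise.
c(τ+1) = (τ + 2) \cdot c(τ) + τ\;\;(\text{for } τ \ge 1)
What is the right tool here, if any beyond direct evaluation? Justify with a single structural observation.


Diagnosis: a summation factor — it is first-order linear but the coefficient τ + 2 depends on the index, so multiply through by a summation factor to telescope it.


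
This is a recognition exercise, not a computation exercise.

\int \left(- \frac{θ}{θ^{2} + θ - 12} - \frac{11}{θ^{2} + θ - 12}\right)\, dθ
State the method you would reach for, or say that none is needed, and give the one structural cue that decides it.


Verdict: partial fractions — a proper rational integrand whose denominator splits into simpler factors — decompose into partial fractions first.


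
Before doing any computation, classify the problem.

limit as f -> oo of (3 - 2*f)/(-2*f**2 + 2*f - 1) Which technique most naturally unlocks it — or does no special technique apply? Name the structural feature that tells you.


Best approach: dominant-term comparison — growth-rate triage: the leading powers of f decide the limit, everything else is noise. l'Hôpital's at-infinity variant applies to the expression viewed as a single quotient; the leading-term comparison is the direct route.


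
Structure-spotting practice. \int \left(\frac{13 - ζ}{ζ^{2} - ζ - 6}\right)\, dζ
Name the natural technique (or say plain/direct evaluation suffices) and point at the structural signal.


Method: partial fractions — the integrand is a proper rational function and its denominator ζ^{2} - ζ - 6 factors into distinct pieces, so it splits into simple fractions.


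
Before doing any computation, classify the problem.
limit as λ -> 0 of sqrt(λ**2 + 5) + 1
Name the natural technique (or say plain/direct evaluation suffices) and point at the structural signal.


Diagnosis: no special technique — the expression is continuous at the evaluation point — substitute directly; no indeterminate form appears.


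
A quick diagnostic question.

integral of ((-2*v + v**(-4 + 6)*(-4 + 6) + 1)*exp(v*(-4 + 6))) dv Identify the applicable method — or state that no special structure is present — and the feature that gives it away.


Method: integration by parts — the integrand splits as (-2*v + v**(-4 + 6)*(-4 + 6) + 1) times exp(v*(-4 + 6)) — repeatedly differentiating the polynomial part kills it, which is the parts ladder.


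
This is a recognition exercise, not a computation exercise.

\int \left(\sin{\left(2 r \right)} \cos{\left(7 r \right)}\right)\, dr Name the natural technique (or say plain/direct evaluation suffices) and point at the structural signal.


Best approach: a trigonometric identity — \sin{\left(2 r \right)} \cos{\left(7 r \right)} mixes two frequencies; the product-to-sum identity splits it into single-frequency sinusoids.


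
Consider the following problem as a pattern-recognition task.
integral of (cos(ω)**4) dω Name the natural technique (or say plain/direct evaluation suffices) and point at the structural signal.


Verdict: a trigonometric identity — the exponent on cos(ω)**4 is even — the power-reduction identity is the standard preprocessing step.


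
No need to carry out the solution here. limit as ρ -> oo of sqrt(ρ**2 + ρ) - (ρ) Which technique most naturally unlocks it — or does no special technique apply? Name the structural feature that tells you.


Technique: conjugate multiplication — sqrt(ρ**2 + ρ) and ρ both blow up, but their difference is tame once the conjugate rationalizes it.


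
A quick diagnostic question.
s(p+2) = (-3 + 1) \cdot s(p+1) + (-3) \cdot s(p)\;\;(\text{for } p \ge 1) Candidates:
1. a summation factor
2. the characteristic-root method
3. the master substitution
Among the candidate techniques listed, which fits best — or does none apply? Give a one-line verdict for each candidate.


Diagnosis: the characteristic-root method — try a geometric ansatz r^p: constant coefficients turn the recurrence into one polynomial equation in r.
- a summation factor — the recurrence reaches back more than one step, outside the first-order family a summation factor normalizes.
- the characteristic-root method — yes, a natural case for it.
- the master substitution: this is shift-type recursion, outside the divide-and-conquer template.


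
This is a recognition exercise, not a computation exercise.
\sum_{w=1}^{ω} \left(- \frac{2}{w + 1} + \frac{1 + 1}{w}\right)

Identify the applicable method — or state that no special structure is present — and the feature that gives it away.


Technique: telescoping — consecutive terms evaluate one function at adjacent indices (\frac{1 + 1}{w} is its current value): one term's tail is the next term's head, so the chain collapses.


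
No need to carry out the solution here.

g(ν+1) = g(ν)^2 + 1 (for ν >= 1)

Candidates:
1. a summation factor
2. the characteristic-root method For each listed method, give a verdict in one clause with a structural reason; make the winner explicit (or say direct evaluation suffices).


Diagnosis: no special technique — this one you iterate or analyze qualitatively: the nonlinearity defeats linear solution methods.
- a summation factor — no summation factor applies — the rule is not linear in the sequence values.
- the characteristic-root method: the recursion is nonlinear in the sequence values, so no linear-modes ansatz applies.


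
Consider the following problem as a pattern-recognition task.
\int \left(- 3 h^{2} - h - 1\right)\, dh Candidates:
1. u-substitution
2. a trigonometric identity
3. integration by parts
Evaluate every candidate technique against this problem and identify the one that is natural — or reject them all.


Technique: no special technique — the integrand is a sum of constant multiples of powers of h — integrate term by term.
- u-substitution — no substitution does more than relabel what direct integration already handles.
- a trigonometric identity: no sine or cosine appears, so there is nothing for a trigonometric identity to act on.
- integration by parts — parts would only shuffle a directly integrable integrand.


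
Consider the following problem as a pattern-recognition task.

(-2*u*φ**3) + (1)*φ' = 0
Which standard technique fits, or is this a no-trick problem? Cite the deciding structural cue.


Diagnosis: separation of variables — one side of the product carries the independent variable, the other the unknown — the textbook separation shape.


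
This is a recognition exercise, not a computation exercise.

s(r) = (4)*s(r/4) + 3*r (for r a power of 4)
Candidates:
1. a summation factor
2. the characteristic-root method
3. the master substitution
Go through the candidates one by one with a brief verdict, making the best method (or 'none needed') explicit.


Method: the master substitution — index division is the fingerprint: r/4 in the recursive call means substitute r = 4^m.
- a summation factor — a divided-index call is outside the fixed-shift first-order family a summation factor normalizes.
- the characteristic-root method: a divided-index call is not the fixed-shift linear shape that characteristic roots solve.
- the master substitution: applicable, and directly so.


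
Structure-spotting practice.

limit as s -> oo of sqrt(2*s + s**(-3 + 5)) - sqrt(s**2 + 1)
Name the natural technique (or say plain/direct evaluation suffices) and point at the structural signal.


Technique: conjugate multiplication — two divergent pieces with a minus sign between them and a radical in the mix: rationalize sqrt(2*s + s**(-3 + 5)) - sqrt(s**2 + 1) before any limit law applies.


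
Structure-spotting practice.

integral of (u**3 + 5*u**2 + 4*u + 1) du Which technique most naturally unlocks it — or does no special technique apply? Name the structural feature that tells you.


Method: no special technique — nothing composite, nothing rational, nothing trigonometric — each constant-multiple power of u integrates by the power rule alone.


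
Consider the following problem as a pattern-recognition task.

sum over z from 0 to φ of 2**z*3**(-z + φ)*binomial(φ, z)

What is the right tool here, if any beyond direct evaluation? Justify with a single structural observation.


Best approach: the binomial theorem — terms weighting binomial(φ, z) against matched powers of 2 and 3 reassemble into (2 + 3)^φ by the binomial theorem.


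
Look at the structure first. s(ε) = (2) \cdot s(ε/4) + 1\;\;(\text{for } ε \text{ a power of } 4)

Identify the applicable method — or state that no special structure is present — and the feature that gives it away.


Technique: the master substitution — treat m = log base 4 of ε as the new clock: one recursion step advances m by one while ε scales by 4.


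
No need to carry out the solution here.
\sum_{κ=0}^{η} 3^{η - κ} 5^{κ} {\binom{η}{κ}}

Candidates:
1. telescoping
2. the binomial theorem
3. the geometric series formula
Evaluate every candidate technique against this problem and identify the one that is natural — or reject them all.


Best approach: the binomial theorem — the binomial coefficients weight matched powers of 5 and 3, which is exactly the expansion of a binomial power.
- telescoping — as presented, consecutive terms share no shifted copy to cancel against — no rewrite is on display to change that.
- the binomial theorem: a fit — the right tool for this form.
- the geometric series formula: the ratio of consecutive terms depends on the index.


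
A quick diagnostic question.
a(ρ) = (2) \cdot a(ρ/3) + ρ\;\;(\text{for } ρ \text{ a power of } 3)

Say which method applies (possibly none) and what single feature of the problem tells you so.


Technique: the master substitution — the argument contracts 3-fold per step: reindex ρ exponentially and solve the linear recurrence in the new index.


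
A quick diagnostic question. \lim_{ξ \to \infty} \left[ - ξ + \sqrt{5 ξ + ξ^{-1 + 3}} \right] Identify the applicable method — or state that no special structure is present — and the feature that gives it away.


Verdict: conjugate multiplication — turning the difference into a conjugate-rationalized ratio makes the limit readable.


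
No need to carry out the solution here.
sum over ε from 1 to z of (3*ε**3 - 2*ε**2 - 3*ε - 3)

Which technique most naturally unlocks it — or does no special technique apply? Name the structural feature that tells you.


Verdict: no special technique — no ratio, no shift structure, no binomial pattern: sum the constant-multiple powers of ε with known formulas.


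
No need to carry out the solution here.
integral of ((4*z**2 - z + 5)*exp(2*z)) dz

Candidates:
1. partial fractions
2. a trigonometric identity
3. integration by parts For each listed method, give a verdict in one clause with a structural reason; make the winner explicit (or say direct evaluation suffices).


Verdict: integration by parts — differentiate 4*z**2 - z + 5, integrate exp(2*z): each pass lowers the polynomial degree, so parts terminates.
- partial fractions — there is no rational-function structure to decompose.
- a trigonometric identity — no sine or cosine appears, so there is nothing for a trigonometric identity to act on.
- integration by parts: a fit — the right tool for this form.


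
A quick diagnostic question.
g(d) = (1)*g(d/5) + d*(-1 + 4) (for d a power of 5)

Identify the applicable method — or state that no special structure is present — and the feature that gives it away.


Verdict: the master substitution — recursion at d/5 is multiplicative in the index; logarithmic reindexing via d = 5^m linearizes it.


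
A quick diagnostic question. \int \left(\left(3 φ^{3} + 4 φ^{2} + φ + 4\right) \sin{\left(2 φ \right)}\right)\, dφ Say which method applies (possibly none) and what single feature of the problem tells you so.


Diagnosis: integration by parts — a polynomial 3 φ^{3} + 4 φ^{2} + φ + 4 against the kernel \sin{\left(2 φ \right)} is the signature bounded-ladder case for integration by parts.


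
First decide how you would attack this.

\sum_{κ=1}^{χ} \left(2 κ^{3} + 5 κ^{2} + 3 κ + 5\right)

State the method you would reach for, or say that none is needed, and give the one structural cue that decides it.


Technique: no special technique — no ratio, no shift structure, no binomial pattern: sum the constant-multiple powers of κ with known formulas.


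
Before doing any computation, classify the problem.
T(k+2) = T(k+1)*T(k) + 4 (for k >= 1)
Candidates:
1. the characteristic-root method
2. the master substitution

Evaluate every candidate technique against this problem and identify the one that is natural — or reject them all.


Best approach: no special technique — the new term depends nonlinearly on the old ones, which disqualifies every superposition-based technique.
- the characteristic-root method: the recursion is nonlinear in the sequence values, so no linear-modes ansatz applies.
- the master substitution: with no divided-index recursive call, reindexing by powers of a base buys nothing.


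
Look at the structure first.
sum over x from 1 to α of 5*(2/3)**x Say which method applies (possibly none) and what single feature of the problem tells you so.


Verdict: the geometric series formula — each term is 2/3 times the previous one, so the geometric-series formula applies directly.


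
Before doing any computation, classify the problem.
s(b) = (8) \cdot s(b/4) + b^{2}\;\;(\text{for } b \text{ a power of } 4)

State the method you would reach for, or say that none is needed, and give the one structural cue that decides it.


Technique: the master substitution — the argument contracts 4-fold per step: reindex b exponentially and solve the linear recurrence in the new index.


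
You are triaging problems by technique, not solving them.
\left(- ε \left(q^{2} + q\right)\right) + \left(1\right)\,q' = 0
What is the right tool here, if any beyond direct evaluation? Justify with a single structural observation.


Diagnosis: separation of variables — solved for the derivative, the right side factors as ε times q^{2} + q — all ε-dependence separates from all q-dependence. This doubles as a Bernoulli equation in the unknown as written; dividing and integrating works on it directly.


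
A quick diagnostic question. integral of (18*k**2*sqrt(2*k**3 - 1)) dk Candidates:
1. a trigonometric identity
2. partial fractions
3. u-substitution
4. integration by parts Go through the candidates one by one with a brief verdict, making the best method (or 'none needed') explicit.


Diagnosis: u-substitution — 18*k**2 matches the derivative of 2*k**3 - 1 up to a constant; with u = 2*k**3 - 1 the whole integrand folds into a function of u alone.
- a trigonometric identity — no sine or cosine appears, so there is nothing for a trigonometric identity to act on.
- partial fractions — there is no rational-function structure to decompose.
- u-substitution — applicable, and directly so.
- integration by parts: the non-polynomial partner is not one of the parts kernels — exp, sine, or cosine with a degree-1 argument, or a logarithm.


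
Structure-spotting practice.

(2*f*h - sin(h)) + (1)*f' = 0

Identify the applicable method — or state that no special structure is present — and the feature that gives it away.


Technique: a linear integrating factor — linear in the unknown with genuine forcing: multiply through by the exponential of the integrated coefficient and the left side closes into one derivative.


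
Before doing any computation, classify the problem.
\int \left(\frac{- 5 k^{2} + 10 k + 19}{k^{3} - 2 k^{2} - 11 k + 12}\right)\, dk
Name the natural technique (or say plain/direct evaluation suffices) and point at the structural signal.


Best approach: partial fractions — the integrand is a proper rational function and its denominator k^{3} - 2 k^{2} - 11 k + 12 factors into distinct pieces, so it splits into simple fractions.


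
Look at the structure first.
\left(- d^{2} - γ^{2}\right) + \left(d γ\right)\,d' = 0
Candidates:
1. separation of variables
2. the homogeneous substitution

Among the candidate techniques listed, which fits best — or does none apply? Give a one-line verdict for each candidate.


Verdict: the homogeneous substitution — the slope's numerator and denominator share total degree; set v = d/γ and the equation drops to separable form. This doubles as a Bernoulli equation in the unknown as written; the homogeneous route needs no setup at all.
- separation of variables — no algebra isolates the independent variable on one side and the unknown on the other.
- the homogeneous substitution: yes — fits the structure here.


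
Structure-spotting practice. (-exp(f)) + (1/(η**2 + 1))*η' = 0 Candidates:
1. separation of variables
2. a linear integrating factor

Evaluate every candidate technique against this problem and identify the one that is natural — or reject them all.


Technique: separation of variables — a product of single-variable factors, exp(f) and η**2 + 1 — the textbook separable form.
- separation of variables — applicable, and directly so.
- a linear integrating factor — the unknown enters nonlinearly (through a power, a denominator, or a transcendental function), which the linear integrating-factor recipe cannot absorb as-is — any repair would come from a preliminary substitution, not the factor.


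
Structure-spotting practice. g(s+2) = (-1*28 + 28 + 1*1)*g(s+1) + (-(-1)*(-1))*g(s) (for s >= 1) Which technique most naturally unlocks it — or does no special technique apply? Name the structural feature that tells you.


Method: the characteristic-root method — try a geometric ansatz r^s: constant coefficients turn the recurrence into one polynomial equation in r.


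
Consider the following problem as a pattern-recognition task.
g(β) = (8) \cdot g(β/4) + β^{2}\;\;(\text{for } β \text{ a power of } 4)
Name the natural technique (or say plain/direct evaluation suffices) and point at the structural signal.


Diagnosis: the master substitution — treat m = log base 4 of β as the new clock: one recursion step advances m by one while β scales by 4.


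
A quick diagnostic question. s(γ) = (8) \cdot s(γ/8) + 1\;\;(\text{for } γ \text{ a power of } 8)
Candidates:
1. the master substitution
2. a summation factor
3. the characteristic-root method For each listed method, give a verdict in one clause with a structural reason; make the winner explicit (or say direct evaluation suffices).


Verdict: the master substitution — treat m = log base 8 of γ as the new clock: one recursion step advances m by one while γ scales by 8.
- the master substitution — applicable, and directly so.
- a summation factor — the recursion divides its index rather than shifting it — there is no previous-term chain for a summation factor to telescope.
- the characteristic-root method: a divided-index call is not the fixed-shift linear shape that characteristic roots solve.


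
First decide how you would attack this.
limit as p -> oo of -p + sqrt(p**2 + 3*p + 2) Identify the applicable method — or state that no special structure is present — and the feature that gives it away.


Method: conjugate multiplication — the ∞ − ∞ radical form is the exact trigger for the conjugate maneuver.


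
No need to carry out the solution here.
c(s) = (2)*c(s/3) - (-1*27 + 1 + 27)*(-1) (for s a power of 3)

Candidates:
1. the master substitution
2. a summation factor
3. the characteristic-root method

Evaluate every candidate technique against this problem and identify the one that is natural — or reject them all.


Method: the master substitution — the index is divided (s/3), not shifted — substitute s = 3^m to straighten it into a shift recurrence.
- the master substitution — applies; the problem has the shape this method handles.
- a summation factor: a divided-index call is outside the fixed-shift first-order family a summation factor normalizes.
- the characteristic-root method — a divided-index call is not the fixed-shift linear shape that characteristic roots solve.


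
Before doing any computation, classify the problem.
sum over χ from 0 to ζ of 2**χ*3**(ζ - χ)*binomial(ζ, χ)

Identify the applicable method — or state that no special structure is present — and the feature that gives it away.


Best approach: the binomial theorem — binomial(ζ, χ) weighting matched powers of 2 and 3 is the expanded form of (2 + 3)^ζ — fold it back up.


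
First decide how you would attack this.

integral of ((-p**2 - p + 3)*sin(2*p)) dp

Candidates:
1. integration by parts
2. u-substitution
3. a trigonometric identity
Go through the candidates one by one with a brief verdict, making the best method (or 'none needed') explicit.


Verdict: integration by parts — the integrand splits as -p**2 - p + 3 times sin(2*p) — repeatedly differentiating the polynomial part kills it, which is the parts ladder.
- integration by parts: yes, a natural case for it.
- u-substitution — no subexpression of the integrand pairs with its own derivative as a factor — individual terms may offer their own substitutions, but any change of variable covering the whole integral would have to be constructed from outside the expression.
- a trigonometric identity: the trigonometric factor has no even power to reduce and no cross-frequency product to convert — the standard power-reduction and product-to-sum identities do not engage it.
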